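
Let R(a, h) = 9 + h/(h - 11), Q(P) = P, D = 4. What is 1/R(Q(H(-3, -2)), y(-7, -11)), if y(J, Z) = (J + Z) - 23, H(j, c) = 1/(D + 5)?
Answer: 52/509 ≈ 0.10216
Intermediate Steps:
H(j, c) = ⅑ (H(j, c) = 1/(4 + 5) = 1/9 = ⅑)
y(J, Z) = -23 + J + Z
R(a, h) = 9 + h/(-11 + h)
1/R(Q(H(-3, -2)), y(-7, -11)) = 1/((-99 + 10*(-23 - 7 - 11))/(-11 + (-23 - 7 - 11))) = 1/((-99 + 10*(-41))/(-11 - 41)) = 1/((-99 - 410)/(-52)) = 1/(-1/52*(-509)) = 1/(509/52) = 52/509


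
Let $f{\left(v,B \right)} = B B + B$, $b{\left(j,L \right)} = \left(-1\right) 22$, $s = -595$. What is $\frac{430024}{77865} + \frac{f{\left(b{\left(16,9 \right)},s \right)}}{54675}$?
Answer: $\frac{25200686}{2102355} \approx 11.987$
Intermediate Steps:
$b{\left(j,L \right)} = -22$
$f{\left(v,B \right)} = B + B^{2}$ ($f{\left(v,B \right)} = B^{2} + B = B + B^{2}$)
$\frac{430024}{77865} + \frac{f{\left(b{\left(16,9 \right)},s \right)}}{54675} = \frac{430024}{77865} + \frac{\left(-595\right) \left(1 - 595\right)}{54675} = 430024 \cdot \frac{1}{77865} + \left(-595\right) \left(-594\right) \frac{1}{54675} = \frac{430024}{77865} + 353430 \cdot \frac{1}{54675} = \frac{430024}{77865} + \frac{2618}{405} = \frac{25200686}{2102355}$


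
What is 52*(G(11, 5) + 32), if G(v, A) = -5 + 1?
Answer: 1456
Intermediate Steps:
G(v, A) = -4
52*(G(11, 5) + 32) = 52*(-4 + 32) = 52*28 = 1456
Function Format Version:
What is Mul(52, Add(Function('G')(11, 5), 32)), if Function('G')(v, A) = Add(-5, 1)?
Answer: 1456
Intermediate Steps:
Function('G')(v, A) = -4
Mul(52, Add(Function('G')(11, 5), 32)) = Mul(52, Add(-4, 32)) = Mul(52, 28) = 1456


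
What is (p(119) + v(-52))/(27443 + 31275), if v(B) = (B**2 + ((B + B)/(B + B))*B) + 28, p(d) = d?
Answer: 2799/58718 ≈ 0.047669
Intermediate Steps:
v(B) = 28 + B + B**2 (v(B) = (B**2 + ((2*B)/((2*B)))*B) + 28 = (B**2 + ((2*B)*(1/(2*B)))*B) + 28 = (B**2 + 1*B) + 28 = (B**2 + B) + 28 = (B + B**2) + 28 = 28 + B + B**2)
(p(119) + v(-52))/(27443 + 31275) = (119 + (28 - 52 + (-52)**2))/(27443 + 31275) = (119 + (28 - 52 + 2704))/58718 = (119 + 2680)*(1/58718) = 2799*(1/58718) = 2799/58718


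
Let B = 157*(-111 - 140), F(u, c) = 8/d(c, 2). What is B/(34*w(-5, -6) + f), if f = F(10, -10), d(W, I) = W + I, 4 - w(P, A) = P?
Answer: -39407/305 ≈ -129.20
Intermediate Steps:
w(P, A) = 4 - P
d(W, I) = I + W
F(u, c) = 8/(2 + c)
f = -1 (f = 8/(2 - 10) = 8/(-8) = 8*(-1/8) = -1)
B = -39407 (B = 157*(-251) = -39407)
B/(34*w(-5, -6) + f) = -39407/(34*(4 - 1*(-5)) - 1) = -39407/(34*(4 + 5) - 1) = -39407/(34*9 - 1) = -39407/(306 - 1) = -39407/305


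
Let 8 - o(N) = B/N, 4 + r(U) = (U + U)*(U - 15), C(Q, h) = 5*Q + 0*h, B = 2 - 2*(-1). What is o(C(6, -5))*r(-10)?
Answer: 58528/15 ≈ 3901.9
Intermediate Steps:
B = 4 (B = 2 + 2 = 4)
C(Q, h) = 5*Q (C(Q, h) = 5*Q + 0 = 5*Q)
r(U) = -4 + 2*U*(-15 + U) (r(U) = -4 + (U + U)*(U - 15) = -4 + (2*U)*(-15 + U) = -4 + 2*U*(-15 + U))
o(N) = 8 - 4/N
o(C(6, -5))*r(-10) = (8 - 4/(5*6))*(-4 - 30*(-10) + 2*(-10)**2) = (8 - 4/30)*(-4 + 300 + 2*100) = (8 - 4*1/30)*(-4 + 300 + 200) = (8 - 2/15)*496 = (118/15)*496 = 58528/15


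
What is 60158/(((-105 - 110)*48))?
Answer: -30079/5160 ≈ -5.8293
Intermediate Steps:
60158/(((-105 - 110)*48)) = 60158/((-215*48)) = 60158/(-10320) = 60158*(-1/10320) = -30079/5160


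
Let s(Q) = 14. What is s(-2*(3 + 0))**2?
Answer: 196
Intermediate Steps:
s(-2*(3 + 0))**2 = 14**2 = 196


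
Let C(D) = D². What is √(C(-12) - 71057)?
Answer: I*√70913 ≈ 266.29*I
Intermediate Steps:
√(C(-12) - 71057) = √((-12)² - 71057) = √(144 - 71057) = √(-70913) = I*√70913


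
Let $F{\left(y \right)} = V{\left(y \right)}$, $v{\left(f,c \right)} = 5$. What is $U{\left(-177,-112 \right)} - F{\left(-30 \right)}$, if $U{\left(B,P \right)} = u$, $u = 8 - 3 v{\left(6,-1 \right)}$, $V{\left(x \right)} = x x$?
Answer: $-907$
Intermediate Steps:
$V{\left(x \right)} = x^{2}$
$u = -7$ ($u = 8 - 15 = -7$)
$U{\left(B,P \right)} = -7$
$F{\left(y \right)} = y^{2}$
$U{\left(-177,-112 \right)} - F{\left(-30 \right)} = -7 - \left(-30\right)^{2} = -7 - 900 = -907$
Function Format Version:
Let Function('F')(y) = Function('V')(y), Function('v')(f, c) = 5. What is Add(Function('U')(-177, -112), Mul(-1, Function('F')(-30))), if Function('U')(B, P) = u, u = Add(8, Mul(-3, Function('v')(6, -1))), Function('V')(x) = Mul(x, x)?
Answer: -907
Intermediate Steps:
Function('V')(x) = Pow(x, 2)
u = -7 (u = Add(8, Mul(-3, 5)) = Add(8, -15) = -7)
Function('U')(B, P) = -7
Function('F')(y) = Pow(y, 2)
Add(Function('U')(-177, -112), Mul(-1, Function('F')(-30))) = Add(-7, Mul(-1, Pow(-30, 2))) = Add(-7, Mul(-1, 900)) = Add(-7, -900) = -907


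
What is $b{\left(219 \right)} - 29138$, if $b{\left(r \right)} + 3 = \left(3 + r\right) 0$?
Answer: $-29141$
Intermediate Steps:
$b{\left(r \right)} = -3$ ($b{\left(r \right)} = -3 + \left(3 + r\right) 0 = -3 + 0 = -3$)
$b{\left(219 \right)} - 29138 = -3 - 29138 = -29141$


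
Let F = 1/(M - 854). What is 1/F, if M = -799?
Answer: -1653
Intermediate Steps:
F = -1/1653 (F = 1/(-799 - 854) = 1/(-1653) = -1/1653 ≈ -0.00060496)
1/F = 1/(-1/1653) = -1653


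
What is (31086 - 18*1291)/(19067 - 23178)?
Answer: -7848/4111 ≈ -1.9090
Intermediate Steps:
(31086 - 18*1291)/(19067 - 23178) = (31086 - 23238)/(-4111) = 7848*(-1/4111) = -7848/4111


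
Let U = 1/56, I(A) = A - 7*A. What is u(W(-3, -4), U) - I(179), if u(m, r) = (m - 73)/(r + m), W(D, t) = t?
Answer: 243814/223 ≈ 1093.3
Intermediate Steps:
I(A) = -6*A
U = 1/56 ≈ 0.017857
u(m, r) = (-73 + m)/(m + r)
u(W(-3, -4), U) - I(179) = (-73 - 4)/(-4 + 1/56) - (-6)*179 = -77/(-223/56) - 1*(-1074) = -56/223*(-77) + 1074 = 4312/223 + 1074 = 243814/223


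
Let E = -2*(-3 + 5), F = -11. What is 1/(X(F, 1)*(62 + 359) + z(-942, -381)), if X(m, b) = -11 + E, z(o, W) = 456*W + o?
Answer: -1/180993 ≈ -5.5251e-6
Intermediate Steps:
z(o, W) = o + 456*W
E = -4 (E = -2*2 = -4)
X(m, b) = -15 (X(m, b) = -11 - 4 = -15)
1/(X(F, 1)*(62 + 359) + z(-942, -381)) = 1/(-15*(62 + 359) + (-942 + 456*(-381))) = 1/(-15*421 + (-942 - 173736)) = 1/(-6315 - 174678) = 1/(-180993) = -1/180993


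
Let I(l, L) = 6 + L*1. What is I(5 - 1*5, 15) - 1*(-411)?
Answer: 432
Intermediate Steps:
I(l, L) = 6 + L
I(5 - 1*5, 15) - 1*(-411) = (6 + 15) - 1*(-411) = 21 + 411 = 432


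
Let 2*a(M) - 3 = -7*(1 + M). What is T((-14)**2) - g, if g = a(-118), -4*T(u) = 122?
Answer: -883/2 ≈ -441.50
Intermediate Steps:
T(u) = -61/2 (T(u) = -1/4*122 = -61/2)
a(M) = -2 - 7*M/2 (a(M) = 3/2 + (-7*(1 + M))/2 = 3/2 + (-7 - 7*M)/2 = 3/2 + (-7/2 - 7*M/2) = -2 - 7*M/2)
g = 411 (g = -2 - 7/2*(-118) = -2 + 413 = 411)
T((-14)**2) - g = -61/2 - 1*411 = -61/2 - 411 = -883/2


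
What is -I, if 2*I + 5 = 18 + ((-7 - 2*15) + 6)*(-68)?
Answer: -2121/2 ≈ -1060.5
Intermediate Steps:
I = 2121/2 (I = -5/2 + (18 + ((-7 - 2*15) + 6)*(-68))/2 = -5/2 + (18 + ((-7 - 30) + 6)*(-68))/2 = -5/2 + (18 + (-37 + 6)*(-68))/2 = -5/2 + (18 - 31*(-68))/2 = -5/2 + (18 + 2108)/2 = -5/2 + (½)*2126 = -5/2 + 1063 = 2121/2 ≈ 1060.5)
-I = -1*2121/2 = -2121/2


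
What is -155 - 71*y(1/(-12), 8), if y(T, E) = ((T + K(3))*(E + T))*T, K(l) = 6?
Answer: 211055/1728 ≈ 122.14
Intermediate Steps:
y(T, E) = T*(6 + T)*(E + T) (y(T, E) = ((T + 6)*(E + T))*T = ((6 + T)*(E + T))*T = T*(6 + T)*(E + T))
-155 - 71*y(1/(-12), 8) = -155 - 71*((1/(-12))² + 6*8 + 6/(-12) + 8/(-12))/(-12) = -155 - (-71)*((-1/12)² + 48 + 6*(-1/12) + 8*(-1/12))/12 = -155 - (-71)*(1/144 + 48 - ½ - ⅔)/12 = -155 - (-71)*6745/(12*144) = -155 - 71*(-6745/1728) = -155 + 478895/1728 = 211055/1728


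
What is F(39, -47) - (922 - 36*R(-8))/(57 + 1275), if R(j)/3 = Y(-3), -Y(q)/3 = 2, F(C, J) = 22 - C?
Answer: -12107/666 ≈ -18.179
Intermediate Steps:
Y(q) = -6 (Y(q) = -3*2 = -6)
R(j) = -18 (R(j) = 3*(-6) = -18)
F(39, -47) - (922 - 36*R(-8))/(57 + 1275) = (22 - 1*39) - (922 - 36*(-18))/(57 + 1275) = (22 - 39) - (922 + 648)/1332 = -17 - 1570/1332 = -17 - 1*785/666 = -17 - 785/666 = -12107/666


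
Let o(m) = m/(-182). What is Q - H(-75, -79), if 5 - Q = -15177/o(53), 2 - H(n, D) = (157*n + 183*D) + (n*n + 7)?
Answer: -3853855/53 ≈ -72714.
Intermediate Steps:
o(m) = -m/182 (o(m) = m*(-1/182) = -m/182)
H(n, D) = -5 - n² - 183*D - 157*n (H(n, D) = 2 - ((157*n + 183*D) + (n*n + 7)) = 2 - ((157*n + 183*D) + (n² + 7)) = 2 - ((157*n + 183*D) + (7 + n²)) = 2 - (7 + n² + 157*n + 183*D) = 2 + (-7 - n² - 183*D - 157*n) = -5 - n² - 183*D - 157*n)
Q = -2761949/53 (Q = 5 - (-15177)/((-1/182*53)) = 5 - (-15177)/(-53/182) = 5 - (-15177)*(-182)/53 = 5 - 1*2762214/53 = 5 - 2762214/53 = -2761949/53 ≈ -52112.)
Q - H(-75, -79) = -2761949/53 - (-5 - 1*(-75)² - 183*(-79) - 157*(-75)) = -2761949/53 - (-5 - 1*5625 + 14457 + 11775) = -2761949/53 - (-5 - 5625 + 14457 + 11775) = -2761949/53 - 1*20602 = -2761949/53 - 20602 = -3853855/53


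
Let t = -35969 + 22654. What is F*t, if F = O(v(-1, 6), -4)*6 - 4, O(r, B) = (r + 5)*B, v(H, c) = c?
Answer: 3568420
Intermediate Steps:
O(r, B) = B*(5 + r) (O(r, B) = (5 + r)*B = B*(5 + r))
t = -13315
F = -268 (F = -4*(5 + 6)*6 - 4 = -4*11*6 - 4 = -44*6 - 4 = -264 - 4 = -268)
F*t = -268*(-13315) = 3568420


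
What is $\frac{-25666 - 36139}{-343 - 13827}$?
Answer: $\frac{12361}{2834} \approx 4.3617$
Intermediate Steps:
$\frac{-25666 - 36139}{-343 - 13827} = - \frac{61805}{-14170} = \left(-61805\right) \left(- \frac{1}{14170}\right) = \frac{12361}{2834}$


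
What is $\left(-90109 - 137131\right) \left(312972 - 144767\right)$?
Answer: $-38222904200$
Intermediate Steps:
$\left(-90109 - 137131\right) \left(312972 - 144767\right) = \left(-90109 - 137131\right) 168205 = \left(-227240\right) 168205 = -38222904200$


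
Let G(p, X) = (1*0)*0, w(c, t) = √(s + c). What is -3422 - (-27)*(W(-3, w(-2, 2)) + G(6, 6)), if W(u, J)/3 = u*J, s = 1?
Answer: -3422 - 243*I ≈ -3422.0 - 243.0*I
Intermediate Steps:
w(c, t) = √(1 + c)
W(u, J) = 3*J*u (W(u, J) = 3*(u*J) = 3*(J*u) = 3*J*u)
G(p, X) = 0 (G(p, X) = 0*0 = 0)
-3422 - (-27)*(W(-3, w(-2, 2)) + G(6, 6)) = -3422 - (-27)*(3*√(1 - 2)*(-3) + 0) = -3422 - (-27)*(3*√(-1)*(-3) + 0) = -3422 - (-27)*(3*I*(-3) + 0) = -3422 - (-27)*(-9*I + 0) = -3422 - (-27)*(-9*I) = -3422 - 243*I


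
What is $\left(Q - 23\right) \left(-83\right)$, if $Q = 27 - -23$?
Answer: $-2241$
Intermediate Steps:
$Q = 50$ ($Q = 27 + 23 = 50$)
$\left(Q - 23\right) \left(-83\right) = \left(50 - 23\right) \left(-83\right) = 27 \left(-83\right) = -2241$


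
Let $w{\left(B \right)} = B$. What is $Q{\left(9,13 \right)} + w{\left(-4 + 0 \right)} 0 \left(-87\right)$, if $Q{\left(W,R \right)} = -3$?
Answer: $-3$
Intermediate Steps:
$Q{\left(9,13 \right)} + w{\left(-4 + 0 \right)} 0 \left(-87\right) = -3 + \left(-4 + 0\right) 0 \left(-87\right) = -3 + \left(-4\right) 0 \left(-87\right) = -3 + 0 \left(-87\right) = -3 + 0 = -3$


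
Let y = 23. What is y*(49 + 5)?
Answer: 1242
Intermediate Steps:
y*(49 + 5) = 23*(49 + 5) = 23*54 = 1242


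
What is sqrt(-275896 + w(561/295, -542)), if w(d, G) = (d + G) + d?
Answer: 2*I*sqrt(6014171490)/295 ≈ 525.77*I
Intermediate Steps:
w(d, G) = G + 2*d (w(d, G) = (G + d) + d = G + 2*d)
sqrt(-275896 + w(561/295, -542)) = sqrt(-275896 + (-542 + 2*(561/295))) = sqrt(-275896 + (-542 + 1122/295)) = sqrt(-275896 - 158768/295) = sqrt(-81548088/295) = 2*I*sqrt(6014171490)/295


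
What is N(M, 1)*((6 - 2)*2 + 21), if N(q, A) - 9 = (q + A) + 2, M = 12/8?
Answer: 783/2 ≈ 391.50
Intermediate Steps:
M = 3/2 (M = 12*(⅛) = 3/2 ≈ 1.5000)
N(q, A) = 11 + A + q (N(q, A) = 9 + ((q + A) + 2) = 9 + ((A + q) + 2) = 9 + (2 + A + q) = 11 + A + q)
N(M, 1)*((6 - 2)*2 + 21) = (11 + 1 + 3/2)*((6 - 2)*2 + 21) = 27*(4*2 + 21)/2 = 27*(8 + 21)/2 = (27/2)*29 = 783/2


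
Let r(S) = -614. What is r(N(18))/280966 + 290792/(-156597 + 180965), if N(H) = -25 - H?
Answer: 5105481445/427911218 ≈ 11.931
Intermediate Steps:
r(N(18))/280966 + 290792/(-156597 + 180965) = -614/280966 + 290792/(-156597 + 180965) = -614*1/280966 + 290792/24368 = -307/140483 + 290792*(1/24368) = -307/140483 + 36349/3046 = 5105481445/427911218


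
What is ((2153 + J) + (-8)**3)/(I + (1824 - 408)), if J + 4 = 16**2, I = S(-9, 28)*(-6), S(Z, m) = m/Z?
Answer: 5679/4304 ≈ 1.3195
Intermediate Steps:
I = 56/3 (I = (28/(-9))*(-6) = (28*(-1/9))*(-6) = -28/9*(-6) = 56/3 ≈ 18.667)
J = 252 (J = -4 + 16**2 = -4 + 256 = 252)
((2153 + J) + (-8)**3)/(I + (1824 - 408)) = ((2153 + 252) + (-8)**3)/(56/3 + (1824 - 408)) = (2405 - 512)/(56/3 + 1416) = 1893/(4304/3) = 1893*(3/4304) = 5679/4304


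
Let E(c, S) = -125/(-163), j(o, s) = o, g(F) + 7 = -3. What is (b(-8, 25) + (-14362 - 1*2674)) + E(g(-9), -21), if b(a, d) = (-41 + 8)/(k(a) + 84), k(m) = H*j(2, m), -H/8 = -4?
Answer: -410963343/24124 ≈ -17035.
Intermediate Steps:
g(F) = -10 (g(F) = -7 - 3 = -10)
H = 32 (H = -8*(-4) = 32)
E(c, S) = 125/163 (E(c, S) = -125*(-1/163) = 125/163)
k(m) = 64 (k(m) = 32*2 = 64)
b(a, d) = -33/148 (b(a, d) = (-41 + 8)/(64 + 84) = -33/148)
(b(-8, 25) + (-14362 - 1*2674)) + E(g(-9), -21) = (-33/148 + (-14362 - 1*2674)) + 125/163 = (-33/148 + (-14362 - 2674)) + 125/163 = (-33/148 - 17036) + 125/163 = -2521361/148 + 125/163 = -410963343/24124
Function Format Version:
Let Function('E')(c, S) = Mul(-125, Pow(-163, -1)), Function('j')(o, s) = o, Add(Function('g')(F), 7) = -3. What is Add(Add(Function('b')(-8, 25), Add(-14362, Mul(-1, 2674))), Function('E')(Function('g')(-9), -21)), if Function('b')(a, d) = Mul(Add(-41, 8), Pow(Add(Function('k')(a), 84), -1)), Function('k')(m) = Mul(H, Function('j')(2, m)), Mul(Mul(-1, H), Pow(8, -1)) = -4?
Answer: Rational(-410963343, 24124) ≈ -17035.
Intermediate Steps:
Function('g')(F) = -10 (Function('g')(F) = Add(-7, -3) = -10)
H = 32 (H = Mul(-8, -4) = 32)
Function('E')(c, S) = Rational(125, 163) (Function('E')(c, S) = Mul(-125, Rational(-1, 163)) = Rational(125, 163))
Function('k')(m) = 64 (Function('k')(m) = Mul(32, 2) = 64)
Function('b')(a, d) = Rational(-33, 148) (Function('b')(a, d) = Mul(Add(-41, 8), Pow(Add(64, 84), -1)) = Mul(-33, Pow(148, -1)) = Mul(-33, Rational(1, 148)) = Rational(-33, 148))
Add(Add(Function('b')(-8, 25), Add(-14362, Mul(-1, 2674))), Function('E')(Function('g')(-9), -21)) = Add(Add(Rational(-33, 148), Add(-14362, Mul(-1, 2674))), Rational(125, 163)) = Add(Add(Rational(-33, 148), Add(-14362, -2674)), Rational(125, 163)) = Add(Add(Rational(-33, 148), -17036), Rational(125, 163)) = Add(Rational(-2521361, 148), Rational(125, 163)) = Rational(-410963343, 24124)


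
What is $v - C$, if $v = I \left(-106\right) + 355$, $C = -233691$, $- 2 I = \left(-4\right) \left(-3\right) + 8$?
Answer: $235106$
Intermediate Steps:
$I = -10$ ($I = - \frac{\left(-4\right) \left(-3\right) + 8}{2} = - \frac{12 + 8}{2} = \left(- \frac{1}{2}\right) 20 = -10$)
$v = 1415$ ($v = \left(-10\right) \left(-106\right) + 355 = 1060 + 355 = 1415$)
$v - C = 1415 - -233691 = 1415 + 233691 = 235106$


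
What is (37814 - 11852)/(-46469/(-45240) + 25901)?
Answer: 1174520880/1171807709 ≈ 1.0023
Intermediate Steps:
(37814 - 11852)/(-46469/(-45240) + 25901) = 25962/(-46469*(-1/45240) + 25901) = 25962/(46469/45240 + 25901) = 25962/(1171807709/45240) = 25962*(45240/1171807709) = 1174520880/1171807709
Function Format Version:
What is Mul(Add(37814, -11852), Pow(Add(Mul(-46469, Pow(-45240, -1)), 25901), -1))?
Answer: Rational(1174520880, 1171807709) ≈ 1.0023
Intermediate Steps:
Mul(Add(37814, -11852), Pow(Add(Mul(-46469, Pow(-45240, -1)), 25901), -1)) = Mul(25962, Pow(Add(Mul(-46469, Rational(-1, 45240)), 25901), -1)) = Mul(25962, Pow(Add(Rational(46469, 45240), 25901), -1)) = Mul(25962, Pow(Rational(1171807709, 45240), -1)) = Mul(25962, Rational(45240, 1171807709)) = Rational(1174520880, 1171807709)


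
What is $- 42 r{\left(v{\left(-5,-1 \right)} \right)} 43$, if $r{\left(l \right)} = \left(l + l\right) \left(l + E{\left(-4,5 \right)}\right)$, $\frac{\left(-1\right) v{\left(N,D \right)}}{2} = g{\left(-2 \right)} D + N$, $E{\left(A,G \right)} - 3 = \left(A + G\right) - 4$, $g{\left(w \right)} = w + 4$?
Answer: $-707952$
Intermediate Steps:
$g{\left(w \right)} = 4 + w$
$E{\left(A,G \right)} = -1 + A + G$ ($E{\left(A,G \right)} = 3 - \left(4 - A - G\right) = 3 + \left(-4 + A + G\right) = -1 + A + G$)
$v{\left(N,D \right)} = - 4 D - 2 N$ ($v{\left(N,D \right)} = - 2 \left(\left(4 - 2\right) D + N\right) = - 2 \left(2 D + N\right) = - 2 \left(N + 2 D\right) = - 4 D - 2 N$)
$r{\left(l \right)} = 2 l^{2}$ ($r{\left(l \right)} = \left(l + l\right) \left(l - 0\right) = 2 l \left(l + 0\right) = 2 l l = 2 l^{2}$)
$- 42 r{\left(v{\left(-5,-1 \right)} \right)} 43 = - 42 \cdot 2 \left(\left(-4\right) \left(-1\right) - -10\right)^{2} \cdot 43 = - 42 \cdot 2 \left(4 + 10\right)^{2} \cdot 43 = - 42 \cdot 2 \cdot 14^{2} \cdot 43 = - 42 \cdot 2 \cdot 196 \cdot 43 = \left(-42\right) 392 \cdot 43 = \left(-16464\right) 43 = -707952$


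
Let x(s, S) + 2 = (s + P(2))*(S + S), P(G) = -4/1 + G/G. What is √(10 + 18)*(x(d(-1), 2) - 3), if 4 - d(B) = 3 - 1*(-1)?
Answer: -34*√7 ≈ -89.956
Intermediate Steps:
d(B) = 0 (d(B) = 4 - (3 - 1*(-1)) = 4 - (3 + 1) = 4 - 1*4 = 4 - 4 = 0)
P(G) = -3 (P(G) = -4*1 + 1 = -4 + 1 = -3)
x(s, S) = -2 + 2*S*(-3 + s) (x(s, S) = -2 + (s - 3)*(S + S) = -2 + (-3 + s)*(2*S) = -2 + 2*S*(-3 + s))
√(10 + 18)*(x(d(-1), 2) - 3) = √(10 + 18)*((-2 - 6*2 + 2*2*0) - 3) = √28*((-2 - 12 + 0) - 3) = (2*√7)*(-14 - 3) = (2*√7)*(-17) = -34*√7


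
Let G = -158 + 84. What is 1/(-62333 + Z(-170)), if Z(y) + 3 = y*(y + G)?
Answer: -1/20856 ≈ -4.7948e-5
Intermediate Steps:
G = -74
Z(y) = -3 + y*(-74 + y) (Z(y) = -3 + y*(y - 74) = -3 + y*(-74 + y))
1/(-62333 + Z(-170)) = 1/(-62333 + (-3 + (-170)² - 74*(-170))) = 1/(-62333 + (-3 + 28900 + 12580)) = 1/(-62333 + 41477) = 1/(-20856) = -1/20856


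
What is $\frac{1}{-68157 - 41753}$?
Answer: $- \frac{1}{109910} \approx -9.0984 \cdot 10^{-6}$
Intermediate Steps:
$\frac{1}{-68157 - 41753} = \frac{1}{-109910} = - \frac{1}{109910}$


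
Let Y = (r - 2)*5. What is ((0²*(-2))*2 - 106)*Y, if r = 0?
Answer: 1060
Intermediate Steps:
Y = -10 (Y = (0 - 2)*5 = -2*5 = -10)
((0²*(-2))*2 - 106)*Y = ((0²*(-2))*2 - 106)*(-10) = ((0*(-2))*2 - 106)*(-10) = (0*2 - 106)*(-10) = (0 - 106)*(-10) = -106*(-10) = 1060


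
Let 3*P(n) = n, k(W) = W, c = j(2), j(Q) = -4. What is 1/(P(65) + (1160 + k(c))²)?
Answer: 3/4009073 ≈ 7.4830e-7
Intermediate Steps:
c = -4
P(n) = n/3
1/(P(65) + (1160 + k(c))²) = 1/((⅓)*65 + (1160 - 4)²) = 1/(65/3 + 1156²) = 1/(65/3 + 1336336) = 1/(4009073/3) = 3/4009073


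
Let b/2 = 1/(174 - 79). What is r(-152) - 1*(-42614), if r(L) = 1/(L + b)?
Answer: 615260837/14438 ≈ 42614.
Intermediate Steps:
b = 2/95 (b = 2/(174 - 79) = 2/95 ≈ 0.021053)
r(L) = 1/(2/95 + L) (r(L) = 1/(L + 2/95) = 1/(2/95 + L))
r(-152) - 1*(-42614) = 95/(2 + 95*(-152)) - 1*(-42614) = 95/(2 - 14440) + 42614 = 95/(-14438) + 42614 = 95*(-1/14438) + 42614 = -95/14438 + 42614 = 615260837/14438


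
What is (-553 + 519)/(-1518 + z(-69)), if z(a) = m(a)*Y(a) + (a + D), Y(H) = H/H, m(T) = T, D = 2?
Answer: 17/827 ≈ 0.020556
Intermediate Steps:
Y(H) = 1
z(a) = 2 + 2*a (z(a) = a*1 + (a + 2) = a + (2 + a) = 2 + 2*a)
(-553 + 519)/(-1518 + z(-69)) = (-553 + 519)/(-1518 + (2 + 2*(-69))) = -34/(-1518 + (2 - 138)) = -34/(-1518 - 136) = -34/(-1654) = -34*(-1/1654) = 17/827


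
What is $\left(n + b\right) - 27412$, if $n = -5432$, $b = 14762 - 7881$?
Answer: $-25963$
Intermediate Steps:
$b = 6881$ ($b = 14762 - 7881 = 6881$)
$\left(n + b\right) - 27412 = \left(-5432 + 6881\right) - 27412 = 1449 - 27412 = -25963$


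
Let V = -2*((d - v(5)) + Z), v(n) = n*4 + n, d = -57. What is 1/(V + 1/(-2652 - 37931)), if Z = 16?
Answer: 40583/5356955 ≈ 0.0075758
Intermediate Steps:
v(n) = 5*n (v(n) = 4*n + n = 5*n)
V = 132 (V = -2*((-57 - 5*5) + 16) = -2*((-57 - 1*25) + 16) = -2*((-57 - 25) + 16) = -2*(-82 + 16) = -2*(-66) = 132)
1/(V + 1/(-2652 - 37931)) = 1/(132 + 1/(-2652 - 37931)) = 1/(132 + 1/(-40583)) = 1/(132 - 1/40583) = 1/(5356955/40583) = 40583/5356955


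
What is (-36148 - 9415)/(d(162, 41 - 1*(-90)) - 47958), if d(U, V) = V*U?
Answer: 45563/26736 ≈ 1.7042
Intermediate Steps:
d(U, V) = U*V
(-36148 - 9415)/(d(162, 41 - 1*(-90)) - 47958) = (-36148 - 9415)/(162*(41 - 1*(-90)) - 47958) = -45563/(162*(41 + 90) - 47958) = -45563/(162*131 - 47958) = -45563/(21222 - 47958) = -45563/(-26736) = -45563*(-1/26736) = 45563/26736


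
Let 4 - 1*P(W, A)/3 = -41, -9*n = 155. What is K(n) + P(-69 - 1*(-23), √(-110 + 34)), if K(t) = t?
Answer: 1060/9 ≈ 117.78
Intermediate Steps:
n = -155/9 (n = -⅑*155 = -155/9 ≈ -17.222)
P(W, A) = 135 (P(W, A) = 12 - 3*(-41) = 12 + 123 = 135)
K(n) + P(-69 - 1*(-23), √(-110 + 34)) = -155/9 + 135 = 1060/9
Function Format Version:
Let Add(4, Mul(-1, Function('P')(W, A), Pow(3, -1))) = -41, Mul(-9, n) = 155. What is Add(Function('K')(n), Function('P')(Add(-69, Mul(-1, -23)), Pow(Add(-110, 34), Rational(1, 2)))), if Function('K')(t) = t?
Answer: Rational(1060, 9) ≈ 117.78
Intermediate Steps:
n = Rational(-155, 9) (n = Mul(Rational(-1, 9), 155) = Rational(-155, 9) ≈ -17.222)
Function('P')(W, A) = 135 (Function('P')(W, A) = Add(12, Mul(-3, -41)) = Add(12, 123) = 135)
Add(Function('K')(n), Function('P')(Add(-69, Mul(-1, -23)), Pow(Add(-110, 34), Rational(1, 2)))) = Add(Rational(-155, 9), 135) = Rational(1060, 9)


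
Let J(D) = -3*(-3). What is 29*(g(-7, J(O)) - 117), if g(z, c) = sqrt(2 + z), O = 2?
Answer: -3393 + 29*I*sqrt(5) ≈ -3393.0 + 64.846*I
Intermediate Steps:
J(D) = 9
29*(g(-7, J(O)) - 117) = 29*(sqrt(2 - 7) - 117) = 29*(sqrt(-5) - 117) = 29*(I*sqrt(5) - 117) = 29*(-117 + I*sqrt(5)) = -3393 + 29*I*sqrt(5)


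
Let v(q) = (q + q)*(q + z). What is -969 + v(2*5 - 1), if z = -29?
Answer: -1329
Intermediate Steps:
v(q) = 2*q*(-29 + q) (v(q) = (q + q)*(q - 29) = (2*q)*(-29 + q) = 2*q*(-29 + q))
-969 + v(2*5 - 1) = -969 + 2*(2*5 - 1)*(-29 + (2*5 - 1)) = -969 + 2*(10 - 1)*(-29 + (10 - 1)) = -969 + 2*9*(-29 + 9) = -969 + 2*9*(-20) = -969 - 360 = -1329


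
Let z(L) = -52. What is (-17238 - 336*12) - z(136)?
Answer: -21218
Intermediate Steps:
(-17238 - 336*12) - z(136) = (-17238 - 336*12) - 1*(-52) = (-17238 - 1*4032) + 52 = (-17238 - 4032) + 52 = -21270 + 52 = -21218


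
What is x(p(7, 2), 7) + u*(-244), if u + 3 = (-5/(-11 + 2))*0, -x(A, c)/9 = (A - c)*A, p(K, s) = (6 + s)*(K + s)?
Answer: -41388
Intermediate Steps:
x(A, c) = -9*A*(A - c) (x(A, c) = -9*(A - c)*A = -9*A*(A - c))
u = -3 (u = -3 + (-5/(-11 + 2))*0 = -3 + (-5/(-9))*0 = -3 - 1/9*(-5)*0 = -3 + (5/9)*0 = -3 + 0 = -3)
x(p(7, 2), 7) + u*(-244) = 9*(2**2 + 6*7 + 6*2 + 7*2)*(7 - (2**2 + 6*7 + 6*2 + 7*2)) - 3*(-244) = 9*(4 + 42 + 12 + 14)*(7 - (4 + 42 + 12 + 14)) + 732 = 9*72*(7 - 1*72) + 732 = 9*72*(7 - 72) + 732 = 9*72*(-65) + 732 = -42120 + 732 = -41388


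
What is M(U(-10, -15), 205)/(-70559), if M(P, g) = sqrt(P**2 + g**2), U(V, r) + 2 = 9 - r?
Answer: -sqrt(42509)/70559 ≈ -0.0029221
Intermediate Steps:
U(V, r) = 7 - r (U(V, r) = -2 + (9 - r) = 7 - r)
M(U(-10, -15), 205)/(-70559) = sqrt((7 - 1*(-15))**2 + 205**2)/(-70559) = sqrt((7 + 15)**2 + 42025)*(-1/70559) = sqrt(22**2 + 42025)*(-1/70559) = sqrt(484 + 42025)*(-1/70559) = sqrt(42509)*(-1/70559) = -sqrt(42509)/70559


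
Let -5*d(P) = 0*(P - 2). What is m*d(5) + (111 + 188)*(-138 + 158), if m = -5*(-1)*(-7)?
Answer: 5980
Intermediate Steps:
m = -35 (m = 5*(-7) = -35)
d(P) = 0 (d(P) = -0*(P - 2) = -0*(-2 + P) = -⅕*0 = 0)
m*d(5) + (111 + 188)*(-138 + 158) = -35*0 + (111 + 188)*(-138 + 158) = 0 + 299*20 = 0 + 5980 = 5980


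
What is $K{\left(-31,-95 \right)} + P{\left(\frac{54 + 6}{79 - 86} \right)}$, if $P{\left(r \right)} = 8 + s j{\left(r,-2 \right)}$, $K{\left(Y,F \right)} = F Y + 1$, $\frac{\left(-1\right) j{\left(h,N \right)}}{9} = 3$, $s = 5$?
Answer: $2819$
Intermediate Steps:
$j{\left(h,N \right)} = -27$ ($j{\left(h,N \right)} = \left(-9\right) 3 = -27$)
$K{\left(Y,F \right)} = 1 + F Y$
$P{\left(r \right)} = -127$ ($P{\left(r \right)} = 8 + 5 \left(-27\right) = 8 - 135 = -127$)
$K{\left(-31,-95 \right)} + P{\left(\frac{54 + 6}{79 - 86} \right)} = \left(1 - -2945\right) - 127 = \left(1 + 2945\right) - 127 = 2946 - 127 = 2819$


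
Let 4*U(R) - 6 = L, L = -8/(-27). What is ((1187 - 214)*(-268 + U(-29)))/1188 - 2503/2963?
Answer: -41638279069/190082376 ≈ -219.05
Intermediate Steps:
L = 8/27 (L = -8*(-1/27) = 8/27 ≈ 0.29630)
U(R) = 85/54 (U(R) = 3/2 + (1/4)*(8/27) = 3/2 + 2/27 = 85/54)
((1187 - 214)*(-268 + U(-29)))/1188 - 2503/2963 = ((1187 - 214)*(-268 + 85/54))/1188 - 2503/2963 = (973*(-14387/54))*(1/1188) - 2503*1/2963 = -13998551/54*1/1188 - 2503/2963 = -13998551/64152 - 2503/2963 = -41638279069/190082376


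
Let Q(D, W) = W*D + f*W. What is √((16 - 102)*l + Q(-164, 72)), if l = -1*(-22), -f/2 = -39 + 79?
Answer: 2*I*√4865 ≈ 139.5*I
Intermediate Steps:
f = -80 (f = -2*(-39 + 79) = -2*40 = -80)
l = 22
Q(D, W) = -80*W + D*W (Q(D, W) = W*D - 80*W = D*W - 80*W = -80*W + D*W)
√((16 - 102)*l + Q(-164, 72)) = √((16 - 102)*22 + 72*(-80 - 164)) = √(-86*22 + 72*(-244)) = √(-1892 - 17568) = √(-19460) = 2*I*√4865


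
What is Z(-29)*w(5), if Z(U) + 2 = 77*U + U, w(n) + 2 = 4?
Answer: -4528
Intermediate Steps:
w(n) = 2 (w(n) = -2 + 4 = 2)
Z(U) = -2 + 78*U (Z(U) = -2 + (77*U + U) = -2 + 78*U)
Z(-29)*w(5) = (-2 + 78*(-29))*2 = (-2 - 2262)*2 = -2264*2 = -4528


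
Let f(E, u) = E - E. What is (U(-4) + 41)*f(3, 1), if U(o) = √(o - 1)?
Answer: 0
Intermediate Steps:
f(E, u) = 0
U(o) = √(-1 + o)
(U(-4) + 41)*f(3, 1) = (√(-1 - 4) + 41)*0 = (√(-5) + 41)*0 = (I*√5 + 41)*0 = (41 + I*√5)*0 = 0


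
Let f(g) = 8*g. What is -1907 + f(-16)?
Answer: -2035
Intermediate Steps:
-1907 + f(-16) = -1907 + 8*(-16) = -1907 - 128 = -2035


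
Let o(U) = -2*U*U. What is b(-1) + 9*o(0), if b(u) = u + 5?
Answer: 4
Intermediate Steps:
b(u) = 5 + u
o(U) = -2*U**2
b(-1) + 9*o(0) = (5 - 1) + 9*(-2*0**2) = 4 + 9*(-2*0) = 4 + 9*0 = 4 + 0 = 4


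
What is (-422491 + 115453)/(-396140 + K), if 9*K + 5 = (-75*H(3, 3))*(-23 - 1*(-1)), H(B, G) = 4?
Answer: 2763342/3558665 ≈ 0.77651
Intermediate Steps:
K = 6595/9 (K = -5/9 + ((-75*4)*(-23 - 1*(-1)))/9 = -5/9 + (-300*(-23 + 1))/9 = -5/9 + (-300*(-22))/9 = -5/9 + (⅑)*6600 = -5/9 + 2200/3 = 6595/9 ≈ 732.78)
(-422491 + 115453)/(-396140 + K) = (-422491 + 115453)/(-396140 + 6595/9) = -307038/(-3558665/9) = -307038*(-9/3558665) = 2763342/3558665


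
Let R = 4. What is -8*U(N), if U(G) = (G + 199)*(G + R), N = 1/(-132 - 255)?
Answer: -953100512/149769 ≈ -6363.8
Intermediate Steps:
N = -1/387 (N = 1/(-387) = -1/387 ≈ -0.0025840)
U(G) = (4 + G)*(199 + G) (U(G) = (G + 199)*(G + 4) = (199 + G)*(4 + G) = (4 + G)*(199 + G))
-8*U(N) = -8*(796 + (-1/387)² + 203*(-1/387)) = -8*(796 + 1/149769 - 203/387) = -8*119137564/149769 = -953100512/149769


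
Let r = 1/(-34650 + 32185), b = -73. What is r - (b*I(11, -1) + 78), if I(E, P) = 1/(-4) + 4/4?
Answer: -229249/9860 ≈ -23.250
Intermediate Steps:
I(E, P) = ¾ (I(E, P) = 1*(-¼) + 4*(¼) = -¼ + 1 = ¾)
r = -1/2465 (r = 1/(-2465) = -1/2465 ≈ -0.00040568)
r - (b*I(11, -1) + 78) = -1/2465 - (-73*¾ + 78) = -1/2465 - (-219/4 + 78) = -1/2465 - 1*93/4 = -1/2465 - 93/4 = -229249/9860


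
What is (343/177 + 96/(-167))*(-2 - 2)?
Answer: -161156/29559 ≈ -5.4520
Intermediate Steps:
(343/177 + 96/(-167))*(-2 - 2) = (343*(1/177) + 96*(-1/167))*(-4) = (343/177 - 96/167)*(-4) = (40289/29559)*(-4) = -161156/29559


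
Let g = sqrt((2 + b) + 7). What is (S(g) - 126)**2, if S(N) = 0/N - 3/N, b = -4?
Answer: 79389/5 + 756*sqrt(5)/5 ≈ 16216.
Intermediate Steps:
g = sqrt(5) (g = sqrt((2 - 4) + 7) = sqrt(-2 + 7) = sqrt(5) ≈ 2.2361)
S(N) = -3/N (S(N) = 0 - 3/N = -3/N)
(S(g) - 126)**2 = (-3*sqrt(5)/5 - 126)**2 = (-126 - 3*sqrt(5)/5)**2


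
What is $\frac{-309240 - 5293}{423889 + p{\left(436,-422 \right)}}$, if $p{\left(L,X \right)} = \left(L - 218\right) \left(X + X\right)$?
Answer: $- \frac{314533}{239897} \approx -1.3111$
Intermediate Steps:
$p{\left(L,X \right)} = 2 X \left(-218 + L\right)$ ($p{\left(L,X \right)} = \left(-218 + L\right) 2 X = 2 X \left(-218 + L\right)$)
$\frac{-309240 - 5293}{423889 + p{\left(436,-422 \right)}} = \frac{-309240 - 5293}{423889 + 2 \left(-422\right) \left(-218 + 436\right)} = - \frac{314533}{423889 + 2 \left(-422\right) 218} = - \frac{314533}{423889 - 183992} = - \frac{314533}{239897}$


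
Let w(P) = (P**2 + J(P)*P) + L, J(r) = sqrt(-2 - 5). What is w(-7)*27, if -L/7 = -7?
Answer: 2646 - 189*I*sqrt(7) ≈ 2646.0 - 500.05*I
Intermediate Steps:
J(r) = I*sqrt(7) (J(r) = sqrt(-7) = I*sqrt(7))
L = 49 (L = -7*(-7) = 49)
w(P) = 49 + P**2 + I*P*sqrt(7) (w(P) = (P**2 + (I*sqrt(7))*P) + 49 = (P**2 + I*P*sqrt(7)) + 49 = 49 + P**2 + I*P*sqrt(7))
w(-7)*27 = (49 + (-7)**2 + I*(-7)*sqrt(7))*27 = (49 + 49 - 7*I*sqrt(7))*27 = (98 - 7*I*sqrt(7))*27 = 2646 - 189*I*sqrt(7)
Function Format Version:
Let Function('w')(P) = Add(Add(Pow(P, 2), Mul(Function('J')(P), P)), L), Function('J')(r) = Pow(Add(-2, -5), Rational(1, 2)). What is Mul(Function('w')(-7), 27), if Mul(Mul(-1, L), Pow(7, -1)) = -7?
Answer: Add(2646, Mul(-189, I, Pow(7, Rational(1, 2)))) ≈ Add(2646.0, Mul(-500.05, I))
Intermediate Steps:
Function('J')(r) = Mul(I, Pow(7, Rational(1, 2))) (Function('J')(r) = Pow(-7, Rational(1, 2)) = Mul(I, Pow(7, Rational(1, 2))))
L = 49 (L = Mul(-7, -7) = 49)
Function('w')(P) = Add(49, Pow(P, 2), Mul(I, P, Pow(7, Rational(1, 2)))) (Function('w')(P) = Add(Add(Pow(P, 2), Mul(Mul(I, Pow(7, Rational(1, 2))), P)), 49) = Add(Add(Pow(P, 2), Mul(I, P, Pow(7, Rational(1, 2)))), 49) = Add(49, Pow(P, 2), Mul(I, P, Pow(7, Rational(1, 2)))))
Mul(Function('w')(-7), 27) = Mul(Add(49, Pow(-7, 2), Mul(I, -7, Pow(7, Rational(1, 2)))), 27) = Mul(Add(49, 49, Mul(-7, I, Pow(7, Rational(1, 2)))), 27) = Mul(Add(98, Mul(-7, I, Pow(7, Rational(1, 2)))), 27) = Add(2646, Mul(-189, I, Pow(7, Rational(1, 2))))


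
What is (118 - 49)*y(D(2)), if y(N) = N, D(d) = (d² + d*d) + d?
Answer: 690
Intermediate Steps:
D(d) = d + 2*d² (D(d) = (d² + d²) + d = 2*d² + d = d + 2*d²)
(118 - 49)*y(D(2)) = (118 - 49)*(2*(1 + 2*2)) = 69*(2*(1 + 4)) = 69*(2*5) = 69*10 = 690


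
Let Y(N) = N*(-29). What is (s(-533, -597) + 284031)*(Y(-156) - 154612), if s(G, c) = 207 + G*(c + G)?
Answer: -133057214464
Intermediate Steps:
Y(N) = -29*N
s(G, c) = 207 + G*(G + c)
(s(-533, -597) + 284031)*(Y(-156) - 154612) = ((207 + (-533)² - 533*(-597)) + 284031)*(-29*(-156) - 154612) = ((207 + 284089 + 318201) + 284031)*(4524 - 154612) = (602497 + 284031)*(-150088) = 886528*(-150088) = -133057214464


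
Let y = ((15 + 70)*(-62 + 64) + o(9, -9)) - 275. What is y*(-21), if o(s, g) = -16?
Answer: 2541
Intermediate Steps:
y = -121 (y = ((15 + 70)*(-62 + 64) - 16) - 275 = (85*2 - 16) - 275 = (170 - 16) - 275 = 154 - 275 = -121)
y*(-21) = -121*(-21) = 2541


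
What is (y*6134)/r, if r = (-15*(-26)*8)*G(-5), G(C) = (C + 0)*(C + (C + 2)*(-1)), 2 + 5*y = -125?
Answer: -389509/78000 ≈ -4.9937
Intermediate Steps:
y = -127/5 (y = -⅖ + (⅕)*(-125) = -⅖ - 25 = -127/5 ≈ -25.400)
G(C) = -2*C (G(C) = C*(C + (2 + C)*(-1)) = C*(C + (-2 - C)) = C*(-2) = -2*C)
r = 31200 (r = (-15*(-26)*8)*(-2*(-5)) = (390*8)*10 = 3120*10 = 31200)
(y*6134)/r = -127/5*6134/31200 = -779018/5*1/31200 = -389509/78000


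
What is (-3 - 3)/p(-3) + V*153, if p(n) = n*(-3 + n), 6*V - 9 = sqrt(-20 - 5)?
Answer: 1375/6 + 255*I/2 ≈ 229.17 + 127.5*I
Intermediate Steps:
V = 3/2 + 5*I/6 (V = 3/2 + sqrt(-20 - 5)/6 = 3/2 + sqrt(-25)/6 = 3/2 + (5*I)/6 = 3/2 + 5*I/6 ≈ 1.5 + 0.83333*I)
(-3 - 3)/p(-3) + V*153 = (-3 - 3)/((-3*(-3 - 3))) + (3/2 + 5*I/6)*153 = -6/(-3*(-6)) + (459/2 + 255*I/2) = -6/18 + (459/2 + 255*I/2) = (1/18)*(-6) + (459/2 + 255*I/2) = -1/3 + (459/2 + 255*I/2) = 1375/6 + 255*I/2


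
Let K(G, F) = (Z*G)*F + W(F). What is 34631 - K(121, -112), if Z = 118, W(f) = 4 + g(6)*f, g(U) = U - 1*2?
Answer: 1634211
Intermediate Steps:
g(U) = -2 + U (g(U) = U - 2 = -2 + U)
W(f) = 4 + 4*f (W(f) = 4 + (-2 + 6)*f = 4 + 4*f)
K(G, F) = 4 + 4*F + 118*F*G (K(G, F) = (118*G)*F + (4 + 4*F) = 118*F*G + (4 + 4*F) = 4 + 4*F + 118*F*G)
34631 - K(121, -112) = 34631 - (4 + 4*(-112) + 118*(-112)*121) = 34631 - (4 - 448 - 1599136) = 34631 - 1*(-1599580) = 34631 + 1599580 = 1634211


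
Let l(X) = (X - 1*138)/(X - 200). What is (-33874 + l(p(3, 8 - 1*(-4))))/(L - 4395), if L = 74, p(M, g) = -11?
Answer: 7147265/911731 ≈ 7.8392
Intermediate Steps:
l(X) = (-138 + X)/(-200 + X) (l(X) = (X - 138)/(-200 + X) = (-138 + X)/(-200 + X))
(-33874 + l(p(3, 8 - 1*(-4))))/(L - 4395) = (-33874 + (-138 - 11)/(-200 - 11))/(74 - 4395) = (-33874 - 149/(-211))/(-4321) = (-33874 - 1/211*(-149))*(-1/4321) = (-33874 + 149/211)*(-1/4321) = -7147265/211*(-1/4321) = 7147265/911731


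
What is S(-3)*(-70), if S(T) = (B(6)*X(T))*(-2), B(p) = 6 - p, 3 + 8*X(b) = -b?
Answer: 0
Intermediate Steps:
X(b) = -3/8 - b/8 (X(b) = -3/8 + (-b)/8 = -3/8 - b/8)
S(T) = 0 (S(T) = ((6 - 1*6)*(-3/8 - T/8))*(-2) = ((6 - 6)*(-3/8 - T/8))*(-2) = (0*(-3/8 - T/8))*(-2) = 0*(-2) = 0)
S(-3)*(-70) = 0*(-70) = 0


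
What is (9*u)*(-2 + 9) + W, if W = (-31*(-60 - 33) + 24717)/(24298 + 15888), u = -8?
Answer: -10113072/20093 ≈ -503.31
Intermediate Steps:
W = 13800/20093 (W = (-31*(-93) + 24717)/40186 = (2883 + 24717)*(1/40186) = 27600*(1/40186) = 13800/20093 ≈ 0.68681)
(9*u)*(-2 + 9) + W = (9*(-8))*(-2 + 9) + 13800/20093 = -72*7 + 13800/20093 = -504 + 13800/20093 = -10113072/20093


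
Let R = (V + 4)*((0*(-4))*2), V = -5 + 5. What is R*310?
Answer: 0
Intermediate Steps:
V = 0
R = 0 (R = (0 + 4)*((0*(-4))*2) = 4*(0*2) = 4*0 = 0)
R*310 = 0*310 = 0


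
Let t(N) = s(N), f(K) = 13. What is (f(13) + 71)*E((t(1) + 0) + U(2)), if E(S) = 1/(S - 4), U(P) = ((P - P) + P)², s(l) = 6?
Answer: 14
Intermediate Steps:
t(N) = 6
U(P) = P² (U(P) = (0 + P)² = P²)
E(S) = 1/(-4 + S)
(f(13) + 71)*E((t(1) + 0) + U(2)) = (13 + 71)/(-4 + ((6 + 0) + 2²)) = 84/(-4 + (6 + 4)) = 84/(-4 + 10) = 84/6 = 84*(⅙) = 14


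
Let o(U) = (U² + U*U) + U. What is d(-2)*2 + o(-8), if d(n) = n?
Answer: 116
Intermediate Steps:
o(U) = U + 2*U² (o(U) = (U² + U²) + U = 2*U² + U = U + 2*U²)
d(-2)*2 + o(-8) = -2*2 - 8*(1 + 2*(-8)) = -4 - 8*(1 - 16) = -4 - 8*(-15) = -4 + 120 = 116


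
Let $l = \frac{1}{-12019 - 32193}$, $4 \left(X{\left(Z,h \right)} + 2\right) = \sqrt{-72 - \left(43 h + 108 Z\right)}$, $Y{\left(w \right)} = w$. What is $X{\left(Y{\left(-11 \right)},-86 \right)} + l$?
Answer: $- \frac{88425}{44212} + \frac{\sqrt{4814}}{4} \approx 15.346$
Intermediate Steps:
$X{\left(Z,h \right)} = -2 + \frac{\sqrt{-72 - 108 Z - 43 h}}{4}$ ($X{\left(Z,h \right)} = -2 + \frac{\sqrt{-72 - \left(43 h + 108 Z\right)}}{4} = -2 + \frac{\sqrt{-72 - 108 Z - 43 h}}{4}$)
$l = - \frac{1}{44212}$ ($l = \frac{1}{-44212} = - \frac{1}{44212} \approx -2.2618 \cdot 10^{-5}$)
$X{\left(Y{\left(-11 \right)},-86 \right)} + l = \left(-2 + \frac{\sqrt{-72 - -1188 - -3698}}{4}\right) - \frac{1}{44212} = \left(-2 + \frac{\sqrt{-72 + 1188 + 3698}}{4}\right) - \frac{1}{44212} = \left(-2 + \frac{\sqrt{4814}}{4}\right) - \frac{1}{44212} = - \frac{88425}{44212} + \frac{\sqrt{4814}}{4}$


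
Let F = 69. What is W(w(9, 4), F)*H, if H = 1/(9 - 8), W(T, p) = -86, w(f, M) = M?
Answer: -86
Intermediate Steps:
H = 1 (H = 1/1 = 1)
W(w(9, 4), F)*H = -86*1 = -86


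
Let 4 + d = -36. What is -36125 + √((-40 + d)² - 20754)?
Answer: -36125 + I*√14354 ≈ -36125.0 + 119.81*I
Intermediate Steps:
d = -40 (d = -4 - 36 = -40)
-36125 + √((-40 + d)² - 20754) = -36125 + √((-40 - 40)² - 20754) = -36125 + √((-80)² - 20754) = -36125 + √(6400 - 20754) = -36125 + √(-14354) = -36125 + I*√14354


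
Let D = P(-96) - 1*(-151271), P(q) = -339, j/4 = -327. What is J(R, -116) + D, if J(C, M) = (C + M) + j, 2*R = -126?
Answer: 149445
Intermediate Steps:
j = -1308 (j = 4*(-327) = -1308)
R = -63 (R = (½)*(-126) = -63)
J(C, M) = -1308 + C + M (J(C, M) = (C + M) - 1308 = -1308 + C + M)
D = 150932 (D = -339 - 1*(-151271) = -339 + 151271 = 150932)
J(R, -116) + D = (-1308 - 63 - 116) + 150932 = -1487 + 150932 = 149445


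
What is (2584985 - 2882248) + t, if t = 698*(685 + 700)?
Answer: 669467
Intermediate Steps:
t = 966730 (t = 698*1385 = 966730)
(2584985 - 2882248) + t = (2584985 - 2882248) + 966730 = -297263 + 966730 = 669467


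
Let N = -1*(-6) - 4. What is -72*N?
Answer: -144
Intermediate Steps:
N = 2 (N = 6 - 4 = 2)
-72*N = -72*2 = -144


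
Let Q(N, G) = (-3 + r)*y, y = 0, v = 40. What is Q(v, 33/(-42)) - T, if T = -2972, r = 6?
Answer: 2972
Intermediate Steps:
Q(N, G) = 0 (Q(N, G) = (-3 + 6)*0 = 3*0 = 0)
Q(v, 33/(-42)) - T = 0 - 1*(-2972) = 0 + 2972 = 2972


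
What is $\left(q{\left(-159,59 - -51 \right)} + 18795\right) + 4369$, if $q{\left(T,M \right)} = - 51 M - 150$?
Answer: $17404$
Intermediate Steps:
$q{\left(T,M \right)} = -150 - 51 M$
$\left(q{\left(-159,59 - -51 \right)} + 18795\right) + 4369 = \left(\left(-150 - 51 \left(59 - -51\right)\right) + 18795\right) + 4369 = \left(\left(-150 - 51 \left(59 + 51\right)\right) + 18795\right) + 4369 = \left(\left(-150 - 5610\right) + 18795\right) + 4369 = \left(-5760 + 18795\right) + 4369 = 13035 + 4369 = 17404$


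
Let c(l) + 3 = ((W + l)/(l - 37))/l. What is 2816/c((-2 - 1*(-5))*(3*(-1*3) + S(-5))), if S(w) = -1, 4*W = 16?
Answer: -707520/757 ≈ -934.64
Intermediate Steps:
W = 4 (W = (¼)*16 = 4)
c(l) = -3 + (4 + l)/(l*(-37 + l)) (c(l) = -3 + ((4 + l)/(l - 37))/l = -3 + ((4 + l)/(-37 + l))/l = -3 + (4 + l)/(l*(-37 + l)))
2816/c((-2 - 1*(-5))*(3*(-1*3) + S(-5))) = 2816/(((4 - 3*(-2 - 1*(-5))²*(3*(-1*3) - 1)² + 112*((-2 - 1*(-5))*(3*(-1*3) - 1)))/((((-2 - 1*(-5))*(3*(-1*3) - 1)))*(-37 + (-2 - 1*(-5))*(3*(-1*3) - 1))))) = 2816/(((4 - 3*(-2 + 5)²*(3*(-3) - 1)² + 112*((-2 + 5)*(3*(-3) - 1)))/((((-2 + 5)*(3*(-3) - 1)))*(-37 + (-2 + 5)*(3*(-3) - 1))))) = 2816/(((4 - 3*9*(-9 - 1)² + 112*(3*(-9 - 1)))/(((3*(-9 - 1)))*(-37 + 3*(-9 - 1))))) = 2816/(((4 - 3*(3*(-10))² + 112*(3*(-10)))/(((3*(-10)))*(-37 + 3*(-10))))) = 2816/(((4 - 3*(-30)² + 112*(-30))/((-30)*(-37 - 30)))) = 2816/((-1/30*(4 - 3*900 - 3360)/(-67))) = 2816/((-1/30*(-1/67)*(4 - 2700 - 3360))) = 2816/((-1/30*(-1/67)*(-6056))) = 2816/(-3028/1005) = 2816*(-1005/3028) = -707520/757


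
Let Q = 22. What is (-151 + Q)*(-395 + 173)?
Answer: 28638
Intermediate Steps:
(-151 + Q)*(-395 + 173) = (-151 + 22)*(-395 + 173) = -129*(-222) = 28638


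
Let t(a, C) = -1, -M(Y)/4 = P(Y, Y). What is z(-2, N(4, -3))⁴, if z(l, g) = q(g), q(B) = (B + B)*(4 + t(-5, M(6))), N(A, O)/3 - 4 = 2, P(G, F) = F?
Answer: 136048896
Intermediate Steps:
M(Y) = -4*Y
N(A, O) = 18 (N(A, O) = 12 + 3*2 = 12 + 6 = 18)
q(B) = 6*B (q(B) = (B + B)*(4 - 1) = (2*B)*3 = 6*B)
z(l, g) = 6*g
z(-2, N(4, -3))⁴ = (6*18)⁴ = 108⁴ = 136048896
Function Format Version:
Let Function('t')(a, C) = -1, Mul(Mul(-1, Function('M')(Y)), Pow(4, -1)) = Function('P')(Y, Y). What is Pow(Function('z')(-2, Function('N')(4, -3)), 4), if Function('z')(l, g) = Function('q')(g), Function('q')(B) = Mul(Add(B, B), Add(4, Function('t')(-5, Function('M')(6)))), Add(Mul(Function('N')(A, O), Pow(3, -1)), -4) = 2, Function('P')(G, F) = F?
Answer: 136048896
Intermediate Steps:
Function('M')(Y) = Mul(-4, Y)
Function('N')(A, O) = 18 (Function('N')(A, O) = Add(12, Mul(3, 2)) = Add(12, 6) = 18)
Function('q')(B) = Mul(6, B) (Function('q')(B) = Mul(Add(B, B), Add(4, -1)) = Mul(Mul(2, B), 3) = Mul(6, B))
Function('z')(l, g) = Mul(6, g)
Pow(Function('z')(-2, Function('N')(4, -3)), 4) = Pow(Mul(6, 18), 4) = Pow(108, 4) = 136048896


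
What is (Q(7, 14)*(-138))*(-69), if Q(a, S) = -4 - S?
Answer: -171396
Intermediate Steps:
(Q(7, 14)*(-138))*(-69) = ((-4 - 1*14)*(-138))*(-69) = ((-4 - 14)*(-138))*(-69) = -18*(-138)*(-69) = 2484*(-69) = -171396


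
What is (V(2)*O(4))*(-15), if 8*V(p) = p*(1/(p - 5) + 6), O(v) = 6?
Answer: -255/2 ≈ -127.50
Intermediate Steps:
V(p) = p*(6 + 1/(-5 + p))/8 (V(p) = (p*(1/(p - 5) + 6))/8 = (p*(1/(-5 + p) + 6))/8 = (p*(6 + 1/(-5 + p)))/8 = p*(6 + 1/(-5 + p))/8)
(V(2)*O(4))*(-15) = (((⅛)*2*(-29 + 6*2)/(-5 + 2))*6)*(-15) = (((⅛)*2*(-29 + 12)/(-3))*6)*(-15) = (((⅛)*2*(-⅓)*(-17))*6)*(-15) = ((17/12)*6)*(-15) = (17/2)*(-15) = -255/2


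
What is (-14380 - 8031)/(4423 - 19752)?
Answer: 22411/15329 ≈ 1.4620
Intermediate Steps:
(-14380 - 8031)/(4423 - 19752) = -22411/(-15329) = -22411*(-1/15329) = 22411/15329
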